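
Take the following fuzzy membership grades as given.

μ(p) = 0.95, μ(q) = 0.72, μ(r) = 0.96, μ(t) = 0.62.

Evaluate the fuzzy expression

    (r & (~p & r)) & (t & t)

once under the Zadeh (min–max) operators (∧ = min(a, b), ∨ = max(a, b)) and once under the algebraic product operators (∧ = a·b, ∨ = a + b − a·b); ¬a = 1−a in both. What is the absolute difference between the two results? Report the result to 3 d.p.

0.032

Under Zadeh (min–max):
  ~p = 1 − 0.95 = 0.05
  ~p & r = min(a, b) on (0.05, 0.96) = 0.05
  r & (~p & r) = min(a, b) on (0.96, 0.05) = 0.05
  t & t = min(a, b) on (0.62, 0.62) = 0.62
  (r & (~p & r)) & (t & t) = min(a, b) on (0.05, 0.62) = 0.05
  → value = 0.0500
Under algebraic product:
  ~p = 1 − 0.9500 = 0.0500
  ~p & r = a·b on (0.0500, 0.9600) = 0.0480
  r & (~p & r) = a·b on (0.9600, 0.0480) = 0.0461
  t & t = a·b on (0.6200, 0.6200) = 0.3844
  (r & (~p & r)) & (t & t) = a·b on (0.0461, 0.3844) = 0.0177
  → value = 0.0177
|0.0500 − 0.0177| = 0.032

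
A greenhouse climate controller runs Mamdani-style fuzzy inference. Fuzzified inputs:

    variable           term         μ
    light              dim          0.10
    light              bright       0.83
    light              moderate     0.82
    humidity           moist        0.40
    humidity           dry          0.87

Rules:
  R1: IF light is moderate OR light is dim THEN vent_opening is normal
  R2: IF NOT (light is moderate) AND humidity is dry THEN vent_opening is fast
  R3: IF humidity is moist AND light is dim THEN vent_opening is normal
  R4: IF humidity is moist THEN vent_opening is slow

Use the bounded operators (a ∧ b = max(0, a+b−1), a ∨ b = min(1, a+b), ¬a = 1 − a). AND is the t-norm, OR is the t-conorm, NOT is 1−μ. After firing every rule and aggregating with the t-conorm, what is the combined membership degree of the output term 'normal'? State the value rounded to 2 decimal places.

R1: moderate=0.82, dim=0.10; OR[min(1, a+b)] → w = 0.92
R2: ¬moderate=1−0.82=0.18, dry=0.87; AND[max(0, a+b−1)] → w = 0.05
R3: moist=0.40, dim=0.10; AND[max(0, a+b−1)] → w = 0.00
R4: moist=0.40 → w = 0.40
Rules with consequent 'normal': {R1, R3} → strengths 0.92, 0.00
Aggregate via t-conorm [min(1, a+b)]: 0.92

0.92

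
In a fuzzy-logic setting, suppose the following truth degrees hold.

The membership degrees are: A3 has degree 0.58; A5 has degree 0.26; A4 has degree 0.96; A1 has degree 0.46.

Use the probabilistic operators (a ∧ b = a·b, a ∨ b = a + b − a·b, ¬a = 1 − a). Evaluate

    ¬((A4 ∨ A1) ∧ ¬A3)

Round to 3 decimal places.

A4 ∨ A1 = a + b − a·b on (0.9600, 0.4600) = 0.9784
¬A3 = 1 − 0.5800 = 0.4200
(A4 ∨ A1) ∧ ¬A3 = a·b on (0.9784, 0.4200) = 0.4109
¬((A4 ∨ A1) ∧ ¬A3) = 1 − 0.4109 = 0.5891

0.589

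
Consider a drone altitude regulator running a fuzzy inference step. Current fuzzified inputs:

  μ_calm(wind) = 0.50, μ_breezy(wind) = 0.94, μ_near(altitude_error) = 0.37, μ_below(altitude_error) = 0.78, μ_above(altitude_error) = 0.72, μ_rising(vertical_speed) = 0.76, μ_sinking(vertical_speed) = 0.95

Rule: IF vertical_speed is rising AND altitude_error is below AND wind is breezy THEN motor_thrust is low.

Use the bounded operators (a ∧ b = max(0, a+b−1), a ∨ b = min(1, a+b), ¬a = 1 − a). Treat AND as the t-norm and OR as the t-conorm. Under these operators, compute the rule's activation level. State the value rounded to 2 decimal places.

firing strength: rising=0.76, below=0.78, breezy=0.94; AND[max(0, a+b−1)] → w = 0.48

0.48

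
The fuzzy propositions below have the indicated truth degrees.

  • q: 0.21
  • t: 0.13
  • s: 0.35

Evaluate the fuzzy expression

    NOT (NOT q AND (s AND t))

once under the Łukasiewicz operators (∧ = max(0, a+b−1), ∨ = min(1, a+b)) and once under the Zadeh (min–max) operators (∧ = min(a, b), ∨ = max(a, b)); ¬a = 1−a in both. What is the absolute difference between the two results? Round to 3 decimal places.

0.130

Under Łukasiewicz:
  NOT q = 1 − 0.21 = 0.79
  s AND t = max(0, a+b−1) on (0.35, 0.13) = 0.00
  NOT q AND (s AND t) = max(0, a+b−1) on (0.79, 0.00) = 0.00
  NOT (NOT q AND (s AND t)) = 1 − 0.00 = 1.00
  → value = 1.0000
Under Zadeh (min–max):
  NOT q = 1 − 0.21 = 0.79
  s AND t = min(a, b) on (0.35, 0.13) = 0.13
  NOT q AND (s AND t) = min(a, b) on (0.79, 0.13) = 0.13
  NOT (NOT q AND (s AND t)) = 1 − 0.13 = 0.87
  → value = 0.8700
|1.0000 − 0.8700| = 0.130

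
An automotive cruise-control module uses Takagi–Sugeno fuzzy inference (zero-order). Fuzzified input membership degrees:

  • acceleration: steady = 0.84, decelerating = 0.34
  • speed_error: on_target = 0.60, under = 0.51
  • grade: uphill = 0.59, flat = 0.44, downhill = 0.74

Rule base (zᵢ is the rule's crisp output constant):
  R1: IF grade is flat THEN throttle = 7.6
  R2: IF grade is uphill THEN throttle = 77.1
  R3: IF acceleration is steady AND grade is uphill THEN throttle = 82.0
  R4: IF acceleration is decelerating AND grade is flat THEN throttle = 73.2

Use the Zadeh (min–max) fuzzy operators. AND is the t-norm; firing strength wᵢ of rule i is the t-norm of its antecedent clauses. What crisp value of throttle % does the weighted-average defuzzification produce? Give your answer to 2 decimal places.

R1 (z=7.6): flat=0.44 → w = 0.44
R2 (z=77.1): uphill=0.59 → w = 0.59
R3 (z=82.0): steady=0.84, uphill=0.59; AND[min(a, b)] → w = 0.59
R4 (z=73.2): decelerating=0.34, flat=0.44; AND[min(a, b)] → w = 0.34
Weighted average = (0.44·7.6 + 0.59·77.1 + 0.59·82.0 + 0.34·73.2) / (0.44 + 0.59 + 0.59 + 0.34)
  = 122.1010 / 1.9600 = 62.30

62.30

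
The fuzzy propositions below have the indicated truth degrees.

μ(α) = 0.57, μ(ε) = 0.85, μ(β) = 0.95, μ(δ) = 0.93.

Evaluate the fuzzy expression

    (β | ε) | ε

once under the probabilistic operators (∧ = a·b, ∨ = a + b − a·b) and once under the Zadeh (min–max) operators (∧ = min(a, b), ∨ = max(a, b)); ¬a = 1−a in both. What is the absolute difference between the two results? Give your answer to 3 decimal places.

0.049

Under probabilistic:
  β | ε = a + b − a·b on (0.9500, 0.8500) = 0.9925
  (β | ε) | ε = a + b − a·b on (0.9925, 0.8500) = 0.9989
  → value = 0.9989
Under Zadeh (min–max):
  β | ε = max(a, b) on (0.95, 0.85) = 0.95
  (β | ε) | ε = max(a, b) on (0.95, 0.85) = 0.95
  → value = 0.9500
|0.9989 − 0.9500| = 0.049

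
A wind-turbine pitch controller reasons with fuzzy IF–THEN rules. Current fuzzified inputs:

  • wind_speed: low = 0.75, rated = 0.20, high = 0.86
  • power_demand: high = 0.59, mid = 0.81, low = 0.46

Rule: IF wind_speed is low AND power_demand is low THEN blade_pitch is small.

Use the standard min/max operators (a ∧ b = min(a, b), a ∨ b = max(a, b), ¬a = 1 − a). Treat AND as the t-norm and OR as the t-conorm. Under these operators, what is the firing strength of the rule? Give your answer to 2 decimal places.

0.46

firing strength: low=0.75, low=0.46; AND[min(a, b)] → w = 0.46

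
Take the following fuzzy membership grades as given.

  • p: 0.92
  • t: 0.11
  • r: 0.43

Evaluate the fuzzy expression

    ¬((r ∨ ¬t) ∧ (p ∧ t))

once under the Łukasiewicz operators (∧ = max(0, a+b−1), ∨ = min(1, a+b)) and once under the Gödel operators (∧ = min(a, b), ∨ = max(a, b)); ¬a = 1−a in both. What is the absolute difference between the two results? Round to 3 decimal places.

0.080

Under Łukasiewicz:
  ¬t = 1 − 0.11 = 0.89
  r ∨ ¬t = min(1, a+b) on (0.43, 0.89) = 1.00
  p ∧ t = max(0, a+b−1) on (0.92, 0.11) = 0.03
  (r ∨ ¬t) ∧ (p ∧ t) = max(0, a+b−1) on (1.00, 0.03) = 0.03
  ¬((r ∨ ¬t) ∧ (p ∧ t)) = 1 − 0.03 = 0.97
  → value = 0.9700
Under Gödel:
  ¬t = 1 − 0.11 = 0.89
  r ∨ ¬t = max(a, b) on (0.43, 0.89) = 0.89
  p ∧ t = min(a, b) on (0.92, 0.11) = 0.11
  (r ∨ ¬t) ∧ (p ∧ t) = min(a, b) on (0.89, 0.11) = 0.11
  ¬((r ∨ ¬t) ∧ (p ∧ t)) = 1 − 0.11 = 0.89
  → value = 0.8900
|0.9700 − 0.8900| = 0.080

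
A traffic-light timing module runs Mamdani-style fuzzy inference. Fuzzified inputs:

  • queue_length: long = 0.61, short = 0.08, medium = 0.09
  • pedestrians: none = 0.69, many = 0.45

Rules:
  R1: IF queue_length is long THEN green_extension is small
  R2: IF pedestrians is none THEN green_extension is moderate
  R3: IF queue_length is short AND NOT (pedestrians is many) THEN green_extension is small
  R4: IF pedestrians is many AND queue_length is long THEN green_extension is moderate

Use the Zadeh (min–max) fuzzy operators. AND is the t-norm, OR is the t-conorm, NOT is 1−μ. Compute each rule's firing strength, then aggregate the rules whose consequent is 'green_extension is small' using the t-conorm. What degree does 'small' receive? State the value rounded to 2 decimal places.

0.61

R1: long=0.61 → w = 0.61
R2: none=0.69 → w = 0.69
R3: short=0.08, ¬many=1−0.45=0.55; AND[min(a, b)] → w = 0.08
R4: many=0.45, long=0.61; AND[min(a, b)] → w = 0.45
Rules with consequent 'small': {R1, R3} → strengths 0.61, 0.08
Aggregate via t-conorm [max(a, b)]: 0.61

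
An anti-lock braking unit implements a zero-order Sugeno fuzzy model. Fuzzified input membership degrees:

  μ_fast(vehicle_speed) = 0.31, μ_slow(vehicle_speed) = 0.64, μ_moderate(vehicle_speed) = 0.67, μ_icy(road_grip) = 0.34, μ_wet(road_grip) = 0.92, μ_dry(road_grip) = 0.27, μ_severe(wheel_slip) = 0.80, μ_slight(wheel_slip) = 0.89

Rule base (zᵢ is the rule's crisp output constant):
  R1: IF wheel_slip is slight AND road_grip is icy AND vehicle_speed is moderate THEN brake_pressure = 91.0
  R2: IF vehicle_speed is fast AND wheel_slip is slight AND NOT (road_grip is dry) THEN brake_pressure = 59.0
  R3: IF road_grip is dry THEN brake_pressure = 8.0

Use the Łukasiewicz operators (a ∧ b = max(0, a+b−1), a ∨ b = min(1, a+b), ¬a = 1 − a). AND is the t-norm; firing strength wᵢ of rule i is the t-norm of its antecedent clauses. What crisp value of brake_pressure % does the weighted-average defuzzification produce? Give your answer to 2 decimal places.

R1 (z=91.0): slight=0.89, icy=0.34, moderate=0.67; AND[max(0, a+b−1)] → w = 0.00
R2 (z=59.0): fast=0.31, slight=0.89, ¬dry=1−0.27=0.73; AND[max(0, a+b−1)] → w = 0.00
R3 (z=8.0): dry=0.27 → w = 0.27
Weighted average = (0.00·91.0 + 0.00·59.0 + 0.27·8.0) / (0.00 + 0.00 + 0.27)
  = 2.1600 / 0.2700 = 8.00

8.00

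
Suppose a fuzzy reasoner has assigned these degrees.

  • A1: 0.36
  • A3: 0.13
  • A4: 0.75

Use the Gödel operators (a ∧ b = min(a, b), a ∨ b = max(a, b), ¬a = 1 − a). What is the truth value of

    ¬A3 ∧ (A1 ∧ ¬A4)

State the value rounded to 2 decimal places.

¬A3 = 1 − 0.13 = 0.87
¬A4 = 1 − 0.75 = 0.25
A1 ∧ ¬A4 = min(a, b) on (0.36, 0.25) = 0.25
¬A3 ∧ (A1 ∧ ¬A4) = min(a, b) on (0.87, 0.25) = 0.25

0.25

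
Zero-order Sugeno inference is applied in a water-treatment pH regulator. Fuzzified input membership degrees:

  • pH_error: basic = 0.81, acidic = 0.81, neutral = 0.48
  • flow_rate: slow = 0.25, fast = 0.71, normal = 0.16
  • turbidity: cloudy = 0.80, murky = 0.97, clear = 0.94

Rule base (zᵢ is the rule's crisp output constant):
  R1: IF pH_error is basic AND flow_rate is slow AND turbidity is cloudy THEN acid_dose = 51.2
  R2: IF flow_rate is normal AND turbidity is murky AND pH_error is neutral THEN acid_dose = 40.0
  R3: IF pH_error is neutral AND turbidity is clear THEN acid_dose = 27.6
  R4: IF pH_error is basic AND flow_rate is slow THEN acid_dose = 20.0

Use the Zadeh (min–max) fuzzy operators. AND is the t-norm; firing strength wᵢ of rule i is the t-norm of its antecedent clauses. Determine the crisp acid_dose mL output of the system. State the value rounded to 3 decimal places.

32.849

R1 (z=51.2): basic=0.81, slow=0.25, cloudy=0.80; AND[min(a, b)] → w = 0.25
R2 (z=40.0): normal=0.16, murky=0.97, neutral=0.48; AND[min(a, b)] → w = 0.16
R3 (z=27.6): neutral=0.48, clear=0.94; AND[min(a, b)] → w = 0.48
R4 (z=20.0): basic=0.81, slow=0.25; AND[min(a, b)] → w = 0.25
Weighted average = (0.25·51.2 + 0.16·40.0 + 0.48·27.6 + 0.25·20.0) / (0.25 + 0.16 + 0.48 + 0.25)
  = 37.4480 / 1.1400 = 32.849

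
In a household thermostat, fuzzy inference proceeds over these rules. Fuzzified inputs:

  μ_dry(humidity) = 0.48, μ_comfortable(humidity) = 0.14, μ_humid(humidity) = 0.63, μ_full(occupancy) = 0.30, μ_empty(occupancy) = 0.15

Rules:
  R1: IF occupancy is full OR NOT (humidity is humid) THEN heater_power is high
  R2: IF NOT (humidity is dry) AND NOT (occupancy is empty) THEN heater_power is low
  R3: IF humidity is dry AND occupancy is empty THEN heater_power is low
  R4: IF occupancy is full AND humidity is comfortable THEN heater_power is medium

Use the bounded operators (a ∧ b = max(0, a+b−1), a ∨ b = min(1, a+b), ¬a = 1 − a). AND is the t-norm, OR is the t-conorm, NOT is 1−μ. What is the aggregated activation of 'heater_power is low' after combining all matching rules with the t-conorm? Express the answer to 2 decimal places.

0.37

R1: full=0.30, ¬humid=1−0.63=0.37; OR[min(1, a+b)] → w = 0.67
R2: ¬dry=1−0.48=0.52, ¬empty=1−0.15=0.85; AND[max(0, a+b−1)] → w = 0.37
R3: dry=0.48, empty=0.15; AND[max(0, a+b−1)] → w = 0.00
R4: full=0.30, comfortable=0.14; AND[max(0, a+b−1)] → w = 0.00
Rules with consequent 'low': {R2, R3} → strengths 0.37, 0.00
Aggregate via t-conorm [min(1, a+b)]: 0.37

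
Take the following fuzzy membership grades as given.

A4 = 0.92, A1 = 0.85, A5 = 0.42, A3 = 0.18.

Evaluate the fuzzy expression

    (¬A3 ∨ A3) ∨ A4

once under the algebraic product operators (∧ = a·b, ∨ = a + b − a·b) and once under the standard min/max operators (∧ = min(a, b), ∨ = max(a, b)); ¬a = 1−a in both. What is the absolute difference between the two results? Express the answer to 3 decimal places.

0.068

Under algebraic product:
  ¬A3 = 1 − 0.1800 = 0.8200
  ¬A3 ∨ A3 = a + b − a·b on (0.8200, 0.1800) = 0.8524
  (¬A3 ∨ A3) ∨ A4 = a + b − a·b on (0.8524, 0.9200) = 0.9882
  → value = 0.9882
Under standard min/max:
  ¬A3 = 1 − 0.18 = 0.82
  ¬A3 ∨ A3 = max(a, b) on (0.82, 0.18) = 0.82
  (¬A3 ∨ A3) ∨ A4 = max(a, b) on (0.82, 0.92) = 0.92
  → value = 0.9200
|0.9882 − 0.9200| = 0.068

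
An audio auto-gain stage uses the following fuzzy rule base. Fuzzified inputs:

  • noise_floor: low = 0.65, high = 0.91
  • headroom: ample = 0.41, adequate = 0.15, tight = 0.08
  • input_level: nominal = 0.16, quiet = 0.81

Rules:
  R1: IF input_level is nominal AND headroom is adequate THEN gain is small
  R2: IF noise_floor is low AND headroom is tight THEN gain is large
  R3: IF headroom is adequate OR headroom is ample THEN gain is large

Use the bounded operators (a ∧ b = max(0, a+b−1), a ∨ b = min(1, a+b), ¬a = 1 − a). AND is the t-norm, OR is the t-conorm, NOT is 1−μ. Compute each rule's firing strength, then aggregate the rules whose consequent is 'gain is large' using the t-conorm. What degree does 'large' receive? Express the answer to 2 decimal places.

R1: nominal=0.16, adequate=0.15; AND[max(0, a+b−1)] → w = 0.00
R2: low=0.65, tight=0.08; AND[max(0, a+b−1)] → w = 0.00
R3: adequate=0.15, ample=0.41; OR[min(1, a+b)] → w = 0.56
Rules with consequent 'large': {R2, R3} → strengths 0.00, 0.56
Aggregate via t-conorm [min(1, a+b)]: 0.56

0.56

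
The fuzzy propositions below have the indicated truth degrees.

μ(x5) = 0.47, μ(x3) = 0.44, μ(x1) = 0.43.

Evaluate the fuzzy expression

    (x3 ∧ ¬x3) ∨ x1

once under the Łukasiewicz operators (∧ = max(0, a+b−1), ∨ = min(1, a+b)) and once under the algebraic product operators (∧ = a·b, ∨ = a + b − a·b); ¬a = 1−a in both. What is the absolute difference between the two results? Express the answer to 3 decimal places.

Under Łukasiewicz:
  ¬x3 = 1 − 0.44 = 0.56
  x3 ∧ ¬x3 = max(0, a+b−1) on (0.44, 0.56) = 0.00
  (x3 ∧ ¬x3) ∨ x1 = min(1, a+b) on (0.00, 0.43) = 0.43
  → value = 0.4300
Under algebraic product:
  ¬x3 = 1 − 0.4400 = 0.5600
  x3 ∧ ¬x3 = a·b on (0.4400, 0.5600) = 0.2464
  (x3 ∧ ¬x3) ∨ x1 = a + b − a·b on (0.2464, 0.4300) = 0.5704
  → value = 0.5704
|0.4300 − 0.5704| = 0.140

0.140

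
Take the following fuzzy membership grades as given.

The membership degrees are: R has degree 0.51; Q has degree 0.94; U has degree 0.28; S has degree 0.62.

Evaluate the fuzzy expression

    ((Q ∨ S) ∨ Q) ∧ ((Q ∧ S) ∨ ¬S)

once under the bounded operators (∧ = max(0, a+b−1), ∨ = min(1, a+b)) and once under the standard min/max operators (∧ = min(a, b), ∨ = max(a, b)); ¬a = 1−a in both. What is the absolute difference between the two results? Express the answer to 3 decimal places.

0.320

Under bounded:
  Q ∨ S = min(1, a+b) on (0.94, 0.62) = 1.00
  (Q ∨ S) ∨ Q = min(1, a+b) on (1.00, 0.94) = 1.00
  Q ∧ S = max(0, a+b−1) on (0.94, 0.62) = 0.56
  ¬S = 1 − 0.62 = 0.38
  (Q ∧ S) ∨ ¬S = min(1, a+b) on (0.56, 0.38) = 0.94
  ((Q ∨ S) ∨ Q) ∧ ((Q ∧ S) ∨ ¬S) = max(0, a+b−1) on (1.00, 0.94) = 0.94
  → value = 0.9400
Under standard min/max:
  Q ∨ S = max(a, b) on (0.94, 0.62) = 0.94
  (Q ∨ S) ∨ Q = max(a, b) on (0.94, 0.94) = 0.94
  Q ∧ S = min(a, b) on (0.94, 0.62) = 0.62
  ¬S = 1 − 0.62 = 0.38
  (Q ∧ S) ∨ ¬S = max(a, b) on (0.62, 0.38) = 0.62
  ((Q ∨ S) ∨ Q) ∧ ((Q ∧ S) ∨ ¬S) = min(a, b) on (0.94, 0.62) = 0.62
  → value = 0.6200
|0.9400 − 0.6200| = 0.320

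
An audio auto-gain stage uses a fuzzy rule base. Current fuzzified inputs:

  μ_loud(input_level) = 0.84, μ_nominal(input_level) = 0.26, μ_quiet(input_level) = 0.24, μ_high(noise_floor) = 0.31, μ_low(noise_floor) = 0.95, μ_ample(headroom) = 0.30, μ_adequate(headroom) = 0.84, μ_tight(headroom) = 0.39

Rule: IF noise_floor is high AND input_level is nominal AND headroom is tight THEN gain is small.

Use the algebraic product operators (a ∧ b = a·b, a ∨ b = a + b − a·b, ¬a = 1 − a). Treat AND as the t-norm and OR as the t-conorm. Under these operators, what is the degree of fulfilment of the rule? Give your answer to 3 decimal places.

0.031

firing strength: high=0.31, nominal=0.26, tight=0.39; AND[a·b] → w = 0.0314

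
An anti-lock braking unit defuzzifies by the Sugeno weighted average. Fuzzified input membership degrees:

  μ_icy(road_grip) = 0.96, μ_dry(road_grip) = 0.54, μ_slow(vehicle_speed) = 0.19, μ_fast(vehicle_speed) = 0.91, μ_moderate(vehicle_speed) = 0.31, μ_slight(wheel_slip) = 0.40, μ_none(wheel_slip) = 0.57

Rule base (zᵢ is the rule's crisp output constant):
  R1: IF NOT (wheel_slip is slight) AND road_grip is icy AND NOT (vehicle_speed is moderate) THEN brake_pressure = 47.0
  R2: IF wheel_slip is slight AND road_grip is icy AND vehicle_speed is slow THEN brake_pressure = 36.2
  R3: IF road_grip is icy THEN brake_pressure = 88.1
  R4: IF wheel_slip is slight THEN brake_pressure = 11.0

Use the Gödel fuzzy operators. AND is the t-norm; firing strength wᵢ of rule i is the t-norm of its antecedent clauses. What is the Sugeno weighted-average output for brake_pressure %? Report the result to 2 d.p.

57.70

R1 (z=47.0): ¬slight=1−0.40=0.60, icy=0.96, ¬moderate=1−0.31=0.69; AND[min(a, b)] → w = 0.60
R2 (z=36.2): slight=0.40, icy=0.96, slow=0.19; AND[min(a, b)] → w = 0.19
R3 (z=88.1): icy=0.96 → w = 0.96
R4 (z=11.0): slight=0.40 → w = 0.40
Weighted average = (0.60·47.0 + 0.19·36.2 + 0.96·88.1 + 0.40·11.0) / (0.60 + 0.19 + 0.96 + 0.40)
  = 124.0540 / 2.1500 = 57.70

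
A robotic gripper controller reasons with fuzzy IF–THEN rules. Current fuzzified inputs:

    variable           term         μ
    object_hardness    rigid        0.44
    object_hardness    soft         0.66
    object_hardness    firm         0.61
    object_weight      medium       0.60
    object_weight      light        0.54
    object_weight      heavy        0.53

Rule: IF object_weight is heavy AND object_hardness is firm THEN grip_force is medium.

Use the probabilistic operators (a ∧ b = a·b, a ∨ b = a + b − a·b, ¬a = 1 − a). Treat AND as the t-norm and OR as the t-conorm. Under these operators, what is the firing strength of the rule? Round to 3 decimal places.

0.323

firing strength: heavy=0.53, firm=0.61; AND[a·b] → w = 0.3233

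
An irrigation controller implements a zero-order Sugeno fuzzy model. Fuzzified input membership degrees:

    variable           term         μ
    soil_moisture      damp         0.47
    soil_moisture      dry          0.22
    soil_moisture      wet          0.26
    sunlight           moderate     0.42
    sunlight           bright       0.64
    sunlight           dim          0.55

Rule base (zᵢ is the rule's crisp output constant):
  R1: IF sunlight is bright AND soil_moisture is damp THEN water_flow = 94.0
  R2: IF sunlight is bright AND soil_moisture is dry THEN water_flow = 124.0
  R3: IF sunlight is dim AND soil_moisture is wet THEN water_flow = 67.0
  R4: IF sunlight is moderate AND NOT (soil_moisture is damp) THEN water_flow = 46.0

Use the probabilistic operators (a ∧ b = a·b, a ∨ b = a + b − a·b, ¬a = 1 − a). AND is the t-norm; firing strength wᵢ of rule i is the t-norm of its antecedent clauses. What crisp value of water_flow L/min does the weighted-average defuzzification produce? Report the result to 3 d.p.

81.213

R1 (z=94.0): bright=0.64, damp=0.47; AND[a·b] → w = 0.3008
R2 (z=124.0): bright=0.64, dry=0.22; AND[a·b] → w = 0.1408
R3 (z=67.0): dim=0.55, wet=0.26; AND[a·b] → w = 0.1430
R4 (z=46.0): moderate=0.42, ¬damp=1−0.47=0.53; AND[a·b] → w = 0.2226
Weighted average = (0.3008·94.0 + 0.1408·124.0 + 0.1430·67.0 + 0.2226·46.0) / (0.3008 + 0.1408 + 0.1430 + 0.2226)
  = 65.5550 / 0.8072 = 81.213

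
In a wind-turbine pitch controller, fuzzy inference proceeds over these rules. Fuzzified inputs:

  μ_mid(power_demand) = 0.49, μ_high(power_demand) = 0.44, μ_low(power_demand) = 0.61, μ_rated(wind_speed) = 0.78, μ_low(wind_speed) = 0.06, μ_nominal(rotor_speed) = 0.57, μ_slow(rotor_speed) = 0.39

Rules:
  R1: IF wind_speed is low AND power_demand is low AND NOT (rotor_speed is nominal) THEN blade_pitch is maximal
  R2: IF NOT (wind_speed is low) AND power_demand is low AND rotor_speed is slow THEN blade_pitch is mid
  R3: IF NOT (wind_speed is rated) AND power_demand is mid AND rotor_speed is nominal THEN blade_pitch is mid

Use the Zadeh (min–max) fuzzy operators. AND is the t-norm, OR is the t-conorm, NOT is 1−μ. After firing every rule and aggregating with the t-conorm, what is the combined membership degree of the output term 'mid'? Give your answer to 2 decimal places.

0.39

R1: low=0.06, low=0.61, ¬nominal=1−0.57=0.43; AND[min(a, b)] → w = 0.06
R2: ¬low=1−0.06=0.94, low=0.61, slow=0.39; AND[min(a, b)] → w = 0.39
R3: ¬rated=1−0.78=0.22, mid=0.49, nominal=0.57; AND[min(a, b)] → w = 0.22
Rules with consequent 'mid': {R2, R3} → strengths 0.39, 0.22
Aggregate via t-conorm [max(a, b)]: 0.39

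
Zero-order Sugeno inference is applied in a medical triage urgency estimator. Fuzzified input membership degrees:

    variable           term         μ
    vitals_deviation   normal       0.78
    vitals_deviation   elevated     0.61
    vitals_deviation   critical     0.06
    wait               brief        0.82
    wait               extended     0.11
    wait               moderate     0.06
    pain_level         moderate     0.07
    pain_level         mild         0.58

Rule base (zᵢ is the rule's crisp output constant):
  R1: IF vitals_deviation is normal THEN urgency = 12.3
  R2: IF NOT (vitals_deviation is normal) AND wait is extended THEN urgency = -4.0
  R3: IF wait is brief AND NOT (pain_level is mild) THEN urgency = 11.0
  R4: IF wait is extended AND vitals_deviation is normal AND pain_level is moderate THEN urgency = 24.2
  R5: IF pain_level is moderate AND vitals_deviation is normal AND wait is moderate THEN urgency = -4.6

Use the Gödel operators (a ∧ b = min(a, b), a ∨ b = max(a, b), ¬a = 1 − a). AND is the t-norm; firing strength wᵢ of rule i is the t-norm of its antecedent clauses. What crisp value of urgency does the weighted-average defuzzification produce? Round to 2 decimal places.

R1 (z=12.3): normal=0.78 → w = 0.78
R2 (z=-4.0): ¬normal=1−0.78=0.22, extended=0.11; AND[min(a, b)] → w = 0.11
R3 (z=11.0): brief=0.82, ¬mild=1−0.58=0.42; AND[min(a, b)] → w = 0.42
R4 (z=24.2): extended=0.11, normal=0.78, moderate=0.07; AND[min(a, b)] → w = 0.07
R5 (z=-4.6): moderate=0.07, normal=0.78, moderate=0.06; AND[min(a, b)] → w = 0.06
Weighted average = (0.78·12.3 + 0.11·-4.0 + 0.42·11.0 + 0.07·24.2 + 0.06·-4.6) / (0.78 + 0.11 + 0.42 + 0.07 + 0.06)
  = 15.1920 / 1.4400 = 10.55

10.55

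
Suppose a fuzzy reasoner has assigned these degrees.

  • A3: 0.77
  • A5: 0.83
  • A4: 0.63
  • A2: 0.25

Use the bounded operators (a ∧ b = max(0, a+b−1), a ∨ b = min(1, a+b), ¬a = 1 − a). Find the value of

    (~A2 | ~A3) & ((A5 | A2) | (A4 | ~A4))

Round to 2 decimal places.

~A2 = 1 − 0.25 = 0.75
~A3 = 1 − 0.77 = 0.23
~A2 | ~A3 = min(1, a+b) on (0.75, 0.23) = 0.98
A5 | A2 = min(1, a+b) on (0.83, 0.25) = 1.00
~A4 = 1 − 0.63 = 0.37
A4 | ~A4 = min(1, a+b) on (0.63, 0.37) = 1.00
(A5 | A2) | (A4 | ~A4) = min(1, a+b) on (1.00, 1.00) = 1.00
(~A2 | ~A3) & ((A5 | A2) | (A4 | ~A4)) = max(0, a+b−1) on (0.98, 1.00) = 0.98

0.98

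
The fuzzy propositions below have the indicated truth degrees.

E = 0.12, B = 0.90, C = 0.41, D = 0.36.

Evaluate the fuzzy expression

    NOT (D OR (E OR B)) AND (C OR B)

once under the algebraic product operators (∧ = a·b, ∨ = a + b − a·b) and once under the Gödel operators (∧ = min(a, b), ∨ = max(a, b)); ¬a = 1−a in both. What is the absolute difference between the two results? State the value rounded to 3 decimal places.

0.047

Under algebraic product:
  E OR B = a + b − a·b on (0.1200, 0.9000) = 0.9120
  D OR (E OR B) = a + b − a·b on (0.3600, 0.9120) = 0.9437
  NOT (D OR (E OR B)) = 1 − 0.9437 = 0.0563
  C OR B = a + b − a·b on (0.4100, 0.9000) = 0.9410
  NOT (D OR (E OR B)) AND (C OR B) = a·b on (0.0563, 0.9410) = 0.0530
  → value = 0.0530
Under Gödel:
  E OR B = max(a, b) on (0.12, 0.90) = 0.90
  D OR (E OR B) = max(a, b) on (0.36, 0.90) = 0.90
  NOT (D OR (E OR B)) = 1 − 0.90 = 0.10
  C OR B = max(a, b) on (0.41, 0.90) = 0.90
  NOT (D OR (E OR B)) AND (C OR B) = min(a, b) on (0.10, 0.90) = 0.10
  → value = 0.1000
|0.0530 − 0.1000| = 0.047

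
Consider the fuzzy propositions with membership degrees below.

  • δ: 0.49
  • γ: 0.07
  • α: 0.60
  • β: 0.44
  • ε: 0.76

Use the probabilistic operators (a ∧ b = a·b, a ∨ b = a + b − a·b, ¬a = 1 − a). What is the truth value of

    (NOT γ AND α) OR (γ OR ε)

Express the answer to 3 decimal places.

NOT γ = 1 − 0.0700 = 0.9300
NOT γ AND α = a·b on (0.9300, 0.6000) = 0.5580
γ OR ε = a + b − a·b on (0.0700, 0.7600) = 0.7768
(NOT γ AND α) OR (γ OR ε) = a + b − a·b on (0.5580, 0.7768) = 0.9013

0.901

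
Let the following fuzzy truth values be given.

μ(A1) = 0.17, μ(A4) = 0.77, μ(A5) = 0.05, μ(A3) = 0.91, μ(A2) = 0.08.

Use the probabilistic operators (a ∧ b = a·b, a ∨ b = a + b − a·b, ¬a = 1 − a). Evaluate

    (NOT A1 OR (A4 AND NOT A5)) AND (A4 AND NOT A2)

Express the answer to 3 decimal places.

NOT A1 = 1 − 0.1700 = 0.8300
NOT A5 = 1 − 0.0500 = 0.9500
A4 AND NOT A5 = a·b on (0.7700, 0.9500) = 0.7315
NOT A1 OR (A4 AND NOT A5) = a + b − a·b on (0.8300, 0.7315) = 0.9544
NOT A2 = 1 − 0.0800 = 0.9200
A4 AND NOT A2 = a·b on (0.7700, 0.9200) = 0.7084
(NOT A1 OR (A4 AND NOT A5)) AND (A4 AND NOT A2) = a·b on (0.9544, 0.7084) = 0.6761

0.676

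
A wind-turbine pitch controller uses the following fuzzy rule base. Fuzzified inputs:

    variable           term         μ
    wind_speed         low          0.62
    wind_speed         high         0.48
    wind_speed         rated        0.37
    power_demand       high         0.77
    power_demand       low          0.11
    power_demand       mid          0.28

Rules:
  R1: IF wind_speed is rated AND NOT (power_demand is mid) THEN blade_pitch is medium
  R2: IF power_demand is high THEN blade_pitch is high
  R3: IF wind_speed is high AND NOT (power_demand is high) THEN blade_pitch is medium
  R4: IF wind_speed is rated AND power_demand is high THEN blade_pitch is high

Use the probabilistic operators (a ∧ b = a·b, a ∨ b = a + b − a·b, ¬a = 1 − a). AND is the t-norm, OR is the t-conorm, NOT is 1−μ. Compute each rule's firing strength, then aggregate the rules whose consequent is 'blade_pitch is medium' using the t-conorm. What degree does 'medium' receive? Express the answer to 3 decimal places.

0.347

R1: rated=0.37, ¬mid=1−0.28=0.72; AND[a·b] → w = 0.2664
R2: high=0.77 → w = 0.7700
R3: high=0.48, ¬high=1−0.77=0.23; AND[a·b] → w = 0.1104
R4: rated=0.37, high=0.77; AND[a·b] → w = 0.2849
Rules with consequent 'medium': {R1, R3} → strengths 0.2664, 0.1104
Aggregate via t-conorm [a + b − a·b]: 0.3474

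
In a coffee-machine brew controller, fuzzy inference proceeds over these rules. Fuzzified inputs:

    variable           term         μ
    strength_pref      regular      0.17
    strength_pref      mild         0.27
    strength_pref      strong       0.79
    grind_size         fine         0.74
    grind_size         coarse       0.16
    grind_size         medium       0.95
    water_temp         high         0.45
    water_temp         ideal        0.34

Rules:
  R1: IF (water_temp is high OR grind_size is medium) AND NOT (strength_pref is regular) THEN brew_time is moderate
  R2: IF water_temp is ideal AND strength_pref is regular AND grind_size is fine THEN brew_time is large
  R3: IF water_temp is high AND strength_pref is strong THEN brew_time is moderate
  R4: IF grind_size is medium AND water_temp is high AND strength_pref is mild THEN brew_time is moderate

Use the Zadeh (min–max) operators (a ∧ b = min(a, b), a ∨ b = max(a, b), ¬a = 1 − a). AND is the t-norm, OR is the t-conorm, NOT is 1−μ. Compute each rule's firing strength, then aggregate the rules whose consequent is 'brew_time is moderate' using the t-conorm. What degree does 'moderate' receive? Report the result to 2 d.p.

R1: (high=0.45 OR medium=0.95) = 0.95; AND[min(a, b)] with ¬regular=1−0.17=0.83 → w = 0.83
R2: ideal=0.34, regular=0.17, fine=0.74; AND[min(a, b)] → w = 0.17
R3: high=0.45, strong=0.79; AND[min(a, b)] → w = 0.45
R4: medium=0.95, high=0.45, mild=0.27; AND[min(a, b)] → w = 0.27
Rules with consequent 'moderate': {R1, R3, R4} → strengths 0.83, 0.45, 0.27
Aggregate via t-conorm [max(a, b)]: 0.83

0.83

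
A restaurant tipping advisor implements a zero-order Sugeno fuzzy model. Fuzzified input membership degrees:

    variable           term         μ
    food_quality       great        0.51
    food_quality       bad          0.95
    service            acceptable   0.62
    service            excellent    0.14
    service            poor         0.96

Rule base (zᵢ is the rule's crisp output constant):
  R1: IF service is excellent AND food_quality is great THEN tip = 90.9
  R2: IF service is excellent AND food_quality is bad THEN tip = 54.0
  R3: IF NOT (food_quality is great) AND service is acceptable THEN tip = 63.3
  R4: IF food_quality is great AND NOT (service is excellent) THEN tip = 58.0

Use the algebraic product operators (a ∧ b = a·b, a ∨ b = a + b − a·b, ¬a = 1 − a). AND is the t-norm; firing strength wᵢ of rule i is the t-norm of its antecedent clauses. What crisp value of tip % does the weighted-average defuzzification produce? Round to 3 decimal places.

R1 (z=90.9): excellent=0.14, great=0.51; AND[a·b] → w = 0.0714
R2 (z=54.0): excellent=0.14, bad=0.95; AND[a·b] → w = 0.1330
R3 (z=63.3): ¬great=1−0.51=0.49, acceptable=0.62; AND[a·b] → w = 0.3038
R4 (z=58.0): great=0.51, ¬excellent=1−0.14=0.86; AND[a·b] → w = 0.4386
Weighted average = (0.0714·90.9 + 0.1330·54.0 + 0.3038·63.3 + 0.4386·58.0) / (0.0714 + 0.1330 + 0.3038 + 0.4386)
  = 58.3416 / 0.9468 = 61.620

61.620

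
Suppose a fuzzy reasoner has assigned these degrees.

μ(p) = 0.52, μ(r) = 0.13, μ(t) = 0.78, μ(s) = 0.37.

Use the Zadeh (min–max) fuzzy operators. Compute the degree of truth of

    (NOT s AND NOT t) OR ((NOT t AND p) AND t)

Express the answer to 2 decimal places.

NOT s = 1 − 0.37 = 0.63
NOT t = 1 − 0.78 = 0.22
NOT s AND NOT t = min(a, b) on (0.63, 0.22) = 0.22
NOT t = 1 − 0.78 = 0.22
NOT t AND p = min(a, b) on (0.22, 0.52) = 0.22
(NOT t AND p) AND t = min(a, b) on (0.22, 0.78) = 0.22
(NOT s AND NOT t) OR ((NOT t AND p) AND t) = max(a, b) on (0.22, 0.22) = 0.22

0.22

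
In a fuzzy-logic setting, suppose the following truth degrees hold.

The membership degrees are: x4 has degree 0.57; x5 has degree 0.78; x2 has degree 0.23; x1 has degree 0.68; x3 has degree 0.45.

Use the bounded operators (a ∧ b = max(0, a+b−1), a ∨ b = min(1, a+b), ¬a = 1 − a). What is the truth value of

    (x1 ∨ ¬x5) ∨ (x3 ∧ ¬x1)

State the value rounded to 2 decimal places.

0.90

¬x5 = 1 − 0.78 = 0.22
x1 ∨ ¬x5 = min(1, a+b) on (0.68, 0.22) = 0.90
¬x1 = 1 − 0.68 = 0.32
x3 ∧ ¬x1 = max(0, a+b−1) on (0.45, 0.32) = 0.00
(x1 ∨ ¬x5) ∨ (x3 ∧ ¬x1) = min(1, a+b) on (0.90, 0.00) = 0.90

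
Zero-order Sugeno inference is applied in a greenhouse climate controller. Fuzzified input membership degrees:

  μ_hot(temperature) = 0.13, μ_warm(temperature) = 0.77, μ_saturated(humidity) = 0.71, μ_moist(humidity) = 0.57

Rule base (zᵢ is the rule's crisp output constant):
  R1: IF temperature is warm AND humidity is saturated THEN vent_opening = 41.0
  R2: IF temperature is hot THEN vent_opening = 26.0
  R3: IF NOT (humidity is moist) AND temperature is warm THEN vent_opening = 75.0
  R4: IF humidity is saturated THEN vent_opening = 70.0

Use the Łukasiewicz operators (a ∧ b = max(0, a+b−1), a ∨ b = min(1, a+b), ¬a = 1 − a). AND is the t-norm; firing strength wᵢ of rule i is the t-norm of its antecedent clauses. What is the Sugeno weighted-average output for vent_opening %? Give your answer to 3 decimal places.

57.737

R1 (z=41.0): warm=0.77, saturated=0.71; AND[max(0, a+b−1)] → w = 0.48
R2 (z=26.0): hot=0.13 → w = 0.13
R3 (z=75.0): ¬moist=1−0.57=0.43, warm=0.77; AND[max(0, a+b−1)] → w = 0.20
R4 (z=70.0): saturated=0.71 → w = 0.71
Weighted average = (0.48·41.0 + 0.13·26.0 + 0.20·75.0 + 0.71·70.0) / (0.48 + 0.13 + 0.20 + 0.71)
  = 87.7600 / 1.5200 = 57.737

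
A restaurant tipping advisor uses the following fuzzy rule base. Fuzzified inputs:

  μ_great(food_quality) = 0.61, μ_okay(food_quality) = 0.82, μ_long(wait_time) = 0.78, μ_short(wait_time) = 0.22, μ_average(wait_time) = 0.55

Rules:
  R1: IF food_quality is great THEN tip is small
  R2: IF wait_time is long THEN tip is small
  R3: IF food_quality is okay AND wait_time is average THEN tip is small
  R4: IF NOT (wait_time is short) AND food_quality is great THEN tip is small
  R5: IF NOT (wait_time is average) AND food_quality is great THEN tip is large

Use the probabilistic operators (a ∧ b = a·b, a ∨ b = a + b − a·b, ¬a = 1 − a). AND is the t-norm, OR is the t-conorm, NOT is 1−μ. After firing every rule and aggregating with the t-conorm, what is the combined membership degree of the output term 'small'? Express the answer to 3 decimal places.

R1: great=0.61 → w = 0.6100
R2: long=0.78 → w = 0.7800
R3: okay=0.82, average=0.55; AND[a·b] → w = 0.4510
R4: ¬short=1−0.22=0.78, great=0.61; AND[a·b] → w = 0.4758
R5: ¬average=1−0.55=0.45, great=0.61; AND[a·b] → w = 0.2745
Rules with consequent 'small': {R1, R2, R3, R4} → strengths 0.6100, 0.7800, 0.4510, 0.4758
Aggregate via t-conorm [a + b − a·b]: 0.9753

0.975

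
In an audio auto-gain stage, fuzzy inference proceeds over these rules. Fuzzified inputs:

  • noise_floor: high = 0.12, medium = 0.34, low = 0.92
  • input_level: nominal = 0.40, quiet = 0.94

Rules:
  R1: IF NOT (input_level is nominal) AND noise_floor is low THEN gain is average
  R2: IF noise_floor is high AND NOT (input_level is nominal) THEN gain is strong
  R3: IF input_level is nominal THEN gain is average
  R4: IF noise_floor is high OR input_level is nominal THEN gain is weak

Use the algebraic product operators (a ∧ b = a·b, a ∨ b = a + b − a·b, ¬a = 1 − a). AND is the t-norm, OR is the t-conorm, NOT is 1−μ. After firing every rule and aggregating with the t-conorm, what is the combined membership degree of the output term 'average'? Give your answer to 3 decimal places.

0.731

R1: ¬nominal=1−0.40=0.60, low=0.92; AND[a·b] → w = 0.5520
R2: high=0.12, ¬nominal=1−0.40=0.60; AND[a·b] → w = 0.0720
R3: nominal=0.40 → w = 0.4000
R4: high=0.12, nominal=0.40; OR[a + b − a·b] → w = 0.4720
Rules with consequent 'average': {R1, R3} → strengths 0.5520, 0.4000
Aggregate via t-conorm [a + b − a·b]: 0.7312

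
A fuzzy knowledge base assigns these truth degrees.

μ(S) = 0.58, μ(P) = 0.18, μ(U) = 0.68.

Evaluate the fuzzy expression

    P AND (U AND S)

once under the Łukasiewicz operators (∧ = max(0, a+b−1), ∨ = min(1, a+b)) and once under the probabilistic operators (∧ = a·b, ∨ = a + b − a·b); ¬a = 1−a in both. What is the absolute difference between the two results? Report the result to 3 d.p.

0.071

Under Łukasiewicz:
  U AND S = max(0, a+b−1) on (0.68, 0.58) = 0.26
  P AND (U AND S) = max(0, a+b−1) on (0.18, 0.26) = 0.00
  → value = 0.0000
Under probabilistic:
  U AND S = a·b on (0.6800, 0.5800) = 0.3944
  P AND (U AND S) = a·b on (0.1800, 0.3944) = 0.0710
  → value = 0.0710
|0.0000 − 0.0710| = 0.071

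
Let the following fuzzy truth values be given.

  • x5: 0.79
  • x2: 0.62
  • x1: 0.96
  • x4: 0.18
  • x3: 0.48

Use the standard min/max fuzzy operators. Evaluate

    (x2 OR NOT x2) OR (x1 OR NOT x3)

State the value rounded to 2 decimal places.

0.96

NOT x2 = 1 − 0.62 = 0.38
x2 OR NOT x2 = max(a, b) on (0.62, 0.38) = 0.62
NOT x3 = 1 − 0.48 = 0.52
x1 OR NOT x3 = max(a, b) on (0.96, 0.52) = 0.96
(x2 OR NOT x2) OR (x1 OR NOT x3) = max(a, b) on (0.62, 0.96) = 0.96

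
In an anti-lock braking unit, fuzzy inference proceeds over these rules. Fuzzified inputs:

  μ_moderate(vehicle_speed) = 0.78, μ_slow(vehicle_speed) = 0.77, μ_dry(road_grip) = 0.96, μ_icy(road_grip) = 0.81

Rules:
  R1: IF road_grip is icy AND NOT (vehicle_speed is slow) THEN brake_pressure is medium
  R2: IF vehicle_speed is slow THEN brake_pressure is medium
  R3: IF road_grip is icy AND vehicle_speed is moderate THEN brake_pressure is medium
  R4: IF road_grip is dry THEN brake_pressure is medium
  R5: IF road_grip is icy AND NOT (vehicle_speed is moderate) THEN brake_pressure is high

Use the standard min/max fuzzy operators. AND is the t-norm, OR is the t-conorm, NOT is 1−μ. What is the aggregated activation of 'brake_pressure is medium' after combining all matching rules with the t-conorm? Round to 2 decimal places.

R1: icy=0.81, ¬slow=1−0.77=0.23; AND[min(a, b)] → w = 0.23
R2: slow=0.77 → w = 0.77
R3: icy=0.81, moderate=0.78; AND[min(a, b)] → w = 0.78
R4: dry=0.96 → w = 0.96
R5: icy=0.81, ¬moderate=1−0.78=0.22; AND[min(a, b)] → w = 0.22
Rules with consequent 'medium': {R1, R2, R3, R4} → strengths 0.23, 0.77, 0.78, 0.96
Aggregate via t-conorm [max(a, b)]: 0.96

0.96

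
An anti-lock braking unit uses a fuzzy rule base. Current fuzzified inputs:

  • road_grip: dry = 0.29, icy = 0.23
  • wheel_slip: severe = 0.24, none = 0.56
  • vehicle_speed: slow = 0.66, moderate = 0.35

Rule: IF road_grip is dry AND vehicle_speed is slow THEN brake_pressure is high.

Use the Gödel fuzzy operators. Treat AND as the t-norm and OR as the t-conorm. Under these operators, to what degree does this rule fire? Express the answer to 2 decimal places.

firing strength: dry=0.29, slow=0.66; AND[min(a, b)] → w = 0.29

0.29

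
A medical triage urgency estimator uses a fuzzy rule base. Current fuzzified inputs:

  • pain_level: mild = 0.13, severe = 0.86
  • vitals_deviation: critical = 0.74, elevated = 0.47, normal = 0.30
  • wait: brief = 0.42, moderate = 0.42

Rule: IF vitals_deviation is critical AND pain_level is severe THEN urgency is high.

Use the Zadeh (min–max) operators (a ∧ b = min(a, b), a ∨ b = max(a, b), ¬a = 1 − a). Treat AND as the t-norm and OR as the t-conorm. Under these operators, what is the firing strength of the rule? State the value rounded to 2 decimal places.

0.74

firing strength: critical=0.74, severe=0.86; AND[min(a, b)] → w = 0.74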